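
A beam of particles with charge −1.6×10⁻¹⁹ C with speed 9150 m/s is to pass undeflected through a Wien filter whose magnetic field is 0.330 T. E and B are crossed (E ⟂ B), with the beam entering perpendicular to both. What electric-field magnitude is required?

For straight-line motion qE = qvB, so E = vB.
E = 9150 × 0.330 = 3020 V/m.

E = 3020 V/m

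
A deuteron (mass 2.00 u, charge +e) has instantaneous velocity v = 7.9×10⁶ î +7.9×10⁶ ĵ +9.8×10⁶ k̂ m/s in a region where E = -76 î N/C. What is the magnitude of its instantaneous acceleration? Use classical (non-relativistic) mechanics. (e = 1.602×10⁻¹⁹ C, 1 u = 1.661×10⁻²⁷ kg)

|a| ≈ 3.67×10⁹ m/s²

Only an electric field acts, so F = qE = (1.602×10⁻¹⁹ C)·(-76.0, 0, 0) = (-1.22×10⁻¹⁷, 0, 0) N.
|a| = |F|/m = 1.218×10⁻¹⁷/3.322×10⁻²⁷ ≈ 3.67×10⁹ m/s².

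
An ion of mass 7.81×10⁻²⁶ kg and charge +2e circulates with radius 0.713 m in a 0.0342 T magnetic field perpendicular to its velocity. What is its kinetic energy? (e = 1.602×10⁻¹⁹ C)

v = |q|Br/m, then KE = ½mv² = (qBr)²/(2m).
v = (3.204×10⁻¹⁹)(0.0342)(0.713)/7.81×10⁻²⁶ ≈ 1.000×10⁵ m/s.
KE = ½(7.81×10⁻²⁶)(1.000×10⁵)² ≈ 3.91×10⁻¹⁶ J.

KE ≈ 3.91×10⁻¹⁶ J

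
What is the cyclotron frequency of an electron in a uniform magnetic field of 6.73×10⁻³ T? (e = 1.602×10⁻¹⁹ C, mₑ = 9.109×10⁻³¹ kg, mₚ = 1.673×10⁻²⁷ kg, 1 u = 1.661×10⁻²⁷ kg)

f ≈ 1.88×10⁸ Hz

f = |q|B/(2πm).
f = (1.602×10⁻¹⁹)(6.73×10⁻³)/(2π·9.109×10⁻³¹) ≈ 1.88×10⁸ Hz.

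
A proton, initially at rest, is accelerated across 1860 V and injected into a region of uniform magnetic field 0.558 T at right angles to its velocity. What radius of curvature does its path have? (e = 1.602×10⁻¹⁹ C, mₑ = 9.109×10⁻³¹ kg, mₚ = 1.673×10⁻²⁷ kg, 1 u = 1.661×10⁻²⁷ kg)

Acceleration: |q|V = ½mv² ⇒ v = √(2|q|V/m) = √(2·1.602×10⁻¹⁹·1860/1.673×10⁻²⁷) ≈ 5.968×10⁵ m/s.
In the field: r = mv/(|q|B) = (1.673×10⁻²⁷)(5.968×10⁵)/((1.602×10⁻¹⁹)(0.558)) ≈ 0.0112 m.

r ≈ 0.0112 m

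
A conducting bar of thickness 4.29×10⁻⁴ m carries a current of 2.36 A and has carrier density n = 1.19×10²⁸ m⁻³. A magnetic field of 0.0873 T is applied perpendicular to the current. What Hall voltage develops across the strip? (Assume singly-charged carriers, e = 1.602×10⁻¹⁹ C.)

V_H = IB/(n e t).
V_H = (2.36)(0.0873)/((1.19×10²⁸)(1.602×10⁻¹⁹)(4.29×10⁻⁴)) ≈ 2.52×10⁻⁷ V.

V_H ≈ 2.52×10⁻⁷ V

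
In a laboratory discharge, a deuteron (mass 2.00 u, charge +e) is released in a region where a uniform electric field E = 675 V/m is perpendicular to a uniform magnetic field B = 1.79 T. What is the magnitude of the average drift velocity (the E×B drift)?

v_d ≈ 377 m/s

The E×B drift speed is v_d = E/B.
v_d = 675/1.79 = 377 m/s.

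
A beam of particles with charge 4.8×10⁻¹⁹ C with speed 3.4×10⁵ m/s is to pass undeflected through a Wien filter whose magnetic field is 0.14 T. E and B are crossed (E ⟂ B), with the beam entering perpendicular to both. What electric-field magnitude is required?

For straight-line motion qE = qvB, so E = vB.
E = 3.4×10⁵ × 0.14 = 4.8×10⁴ V/m.

E = 4.8×10⁴ V/m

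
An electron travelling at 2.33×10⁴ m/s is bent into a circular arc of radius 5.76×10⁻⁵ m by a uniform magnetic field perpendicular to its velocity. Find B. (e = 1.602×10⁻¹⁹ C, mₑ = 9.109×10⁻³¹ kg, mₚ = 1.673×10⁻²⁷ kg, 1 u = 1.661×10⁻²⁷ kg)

From |q|vB = mv²/r, B = mv/(|q|r).
B = (9.109×10⁻³¹)(2.33×10⁴)/((1.602×10⁻¹⁹)(5.76×10⁻⁵)) ≈ 2.30×10⁻³ T.

B ≈ 2.30×10⁻³ T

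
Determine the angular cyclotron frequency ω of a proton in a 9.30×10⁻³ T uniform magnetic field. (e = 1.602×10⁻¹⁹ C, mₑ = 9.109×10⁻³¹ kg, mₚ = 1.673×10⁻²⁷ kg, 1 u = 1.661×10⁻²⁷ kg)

ω = |q|B/m.
ω = (1.602×10⁻¹⁹)(9.30×10⁻³)/1.673×10⁻²⁷ ≈ 8.91×10⁵ rad/s.

ω ≈ 8.91×10⁵ rad/s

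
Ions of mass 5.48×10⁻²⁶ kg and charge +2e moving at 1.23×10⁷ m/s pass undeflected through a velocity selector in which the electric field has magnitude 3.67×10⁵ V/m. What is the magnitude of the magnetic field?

Balance of forces in the selector: qE = qvB ⇒ B = E/v.
B = 3.67×10⁵/1.23×10⁷ = 0.0298 T.

B = 0.0298 T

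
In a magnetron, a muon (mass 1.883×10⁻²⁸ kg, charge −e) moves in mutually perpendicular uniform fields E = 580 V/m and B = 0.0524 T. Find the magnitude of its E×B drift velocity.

v_d ≈ 1.11×10⁴ m/s

The steady drift has the magnetic force balancing the electric force, so v_d = E/B.
v_d = 580/0.0524 = 1.11×10⁴ m/s.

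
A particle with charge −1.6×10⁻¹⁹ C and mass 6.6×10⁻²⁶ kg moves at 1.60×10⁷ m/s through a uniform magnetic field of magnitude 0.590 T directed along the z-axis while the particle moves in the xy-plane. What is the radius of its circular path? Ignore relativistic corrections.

r ≈ 11.2 m

The magnetic force provides the centripetal force: |q|vB = mv²/r.
r = mv/(|q|B) = (6.6×10⁻²⁶)(1.60×10⁷)/((1.6×10⁻¹⁹)(0.590)) ≈ 11.2 m.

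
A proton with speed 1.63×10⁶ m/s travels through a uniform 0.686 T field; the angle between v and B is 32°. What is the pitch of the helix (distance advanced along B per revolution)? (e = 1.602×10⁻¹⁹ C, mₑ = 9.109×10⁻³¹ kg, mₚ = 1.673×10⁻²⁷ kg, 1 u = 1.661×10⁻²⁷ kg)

p ≈ 0.132 m

v∥ = v cosθ = 1.63×10⁶·cos32° ≈ 1.382×10⁶ m/s.
T = 2πm/(|q|B) = 2π(1.673×10⁻²⁷)/((1.602×10⁻¹⁹)(0.686)) ≈ 9.565×10⁻⁸ s.
pitch = v∥ T = (1.382×10⁶)(9.565×10⁻⁸) ≈ 0.132 m.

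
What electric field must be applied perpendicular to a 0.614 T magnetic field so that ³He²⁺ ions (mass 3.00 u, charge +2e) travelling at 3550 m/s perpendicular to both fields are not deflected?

E = 2180 V/m

For straight-line motion qE = qvB, so E = vB.
E = 3550 × 0.614 = 2180 V/m.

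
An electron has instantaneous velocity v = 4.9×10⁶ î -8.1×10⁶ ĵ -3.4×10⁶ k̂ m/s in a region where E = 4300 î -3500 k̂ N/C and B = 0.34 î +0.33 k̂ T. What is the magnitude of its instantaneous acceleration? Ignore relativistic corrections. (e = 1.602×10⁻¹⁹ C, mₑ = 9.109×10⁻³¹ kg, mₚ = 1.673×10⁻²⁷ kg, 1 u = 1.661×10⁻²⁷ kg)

|a| ≈ 8.32×10¹⁷ m/s²

v×B = (-2.67×10⁶, -2.77×10⁶, 2.75×10⁶) N/C.
E + v×B = (-2.67×10⁶, -2.77×10⁶, 2.75×10⁶) N/C.
F = q(E + v×B) = (−1.602×10⁻¹⁹ C)·(-2.67×10⁶, -2.77×10⁶, 2.75×10⁶) = (4.28×10⁻¹³, 4.44×10⁻¹³, -4.41×10⁻¹³) N.
|a| = |F|/m = 7.578×10⁻¹³/9.109×10⁻³¹ ≈ 8.32×10¹⁷ m/s².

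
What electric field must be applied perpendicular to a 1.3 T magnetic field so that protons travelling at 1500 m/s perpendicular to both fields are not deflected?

For straight-line motion qE = qvB, so E = vB.
E = 1500 × 1.3 = 2000 V/m.

E = 2000 V/m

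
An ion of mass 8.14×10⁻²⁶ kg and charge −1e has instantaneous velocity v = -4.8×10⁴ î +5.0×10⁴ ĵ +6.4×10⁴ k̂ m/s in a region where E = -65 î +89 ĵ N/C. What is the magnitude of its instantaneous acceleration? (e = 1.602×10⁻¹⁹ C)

Only an electric field acts, so F = qE = (−1.602×10⁻¹⁹ C)·(-65.0, 89.0, 0) = (1.04×10⁻¹⁷, -1.43×10⁻¹⁷, 0) N.
|a| = |F|/m = 1.766×10⁻¹⁷/8.14×10⁻²⁶ ≈ 2.17×10⁸ m/s².

|a| ≈ 2.17×10⁸ m/s²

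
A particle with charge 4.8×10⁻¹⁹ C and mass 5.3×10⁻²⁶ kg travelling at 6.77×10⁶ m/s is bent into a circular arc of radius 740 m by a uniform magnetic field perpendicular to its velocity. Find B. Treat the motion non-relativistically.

B ≈ 1.01×10⁻³ T

From |q|vB = mv²/r, B = mv/(|q|r).
B = (5.3×10⁻²⁶)(6.77×10⁶)/((4.8×10⁻¹⁹)(740)) ≈ 1.01×10⁻³ T.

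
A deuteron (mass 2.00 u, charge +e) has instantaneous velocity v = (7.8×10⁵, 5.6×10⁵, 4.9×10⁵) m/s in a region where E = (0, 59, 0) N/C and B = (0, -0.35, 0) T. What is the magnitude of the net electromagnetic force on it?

|F| ≈ 5.16×10⁻¹⁴ N

v×B = (1.72×10⁵, 0, -2.73×10⁵) N/C.
E + v×B = (1.72×10⁵, 59.0, -2.73×10⁵) N/C.
F = q(E + v×B) = (1.602×10⁻¹⁹ C)·(1.72×10⁵, 59.0, -2.73×10⁵) = (2.75×10⁻¹⁴, 9.45×10⁻¹⁸, -4.37×10⁻¹⁴) N.
|F| = 5.16×10⁻¹⁴ N.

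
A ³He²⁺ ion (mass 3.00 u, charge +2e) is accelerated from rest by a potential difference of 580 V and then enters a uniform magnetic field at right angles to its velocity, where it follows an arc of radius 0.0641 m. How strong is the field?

B ≈ 0.0663 T

v = √(2|q|V/m) = √(2·3.204×10⁻¹⁹·580/4.983×10⁻²⁷) ≈ 2.731×10⁵ m/s.
B = mv/(|q|r) = (4.983×10⁻²⁷)(2.731×10⁵)/((3.204×10⁻¹⁹)(0.0641)) ≈ 0.0663 T.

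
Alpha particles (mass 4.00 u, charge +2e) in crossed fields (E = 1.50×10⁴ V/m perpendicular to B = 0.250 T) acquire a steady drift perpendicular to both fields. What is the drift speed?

The steady drift has the magnetic force balancing the electric force, so v_d = E/B.
v_d = 1.50×10⁴/0.250 = 6.00×10⁴ m/s.

v_d ≈ 6.00×10⁴ m/s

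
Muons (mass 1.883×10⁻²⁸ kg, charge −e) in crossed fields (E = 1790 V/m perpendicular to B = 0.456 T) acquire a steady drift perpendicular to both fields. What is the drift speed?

The E×B drift speed is v_d = E/B.
v_d = 1790/0.456 = 3930 m/s.

v_d ≈ 3930 m/s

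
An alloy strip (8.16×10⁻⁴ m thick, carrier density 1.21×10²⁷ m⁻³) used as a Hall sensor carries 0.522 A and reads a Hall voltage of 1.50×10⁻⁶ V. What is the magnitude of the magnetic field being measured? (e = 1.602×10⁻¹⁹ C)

From V_H = IB/(n e t), B = V_H n e t / I.
B = (1.50×10⁻⁶)(1.21×10²⁷)(1.602×10⁻¹⁹)(8.16×10⁻⁴)/0.522 ≈ 0.455 T.

B ≈ 0.455 T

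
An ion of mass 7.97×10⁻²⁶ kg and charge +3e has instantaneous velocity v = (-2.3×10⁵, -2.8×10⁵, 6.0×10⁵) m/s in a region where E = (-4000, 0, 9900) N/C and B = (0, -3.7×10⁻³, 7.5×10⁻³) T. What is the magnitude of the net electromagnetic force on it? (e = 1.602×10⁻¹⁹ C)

|F| ≈ 5.56×10⁻¹⁵ N

v×B = (120, 1720, 851) N/C.
E + v×B = (-3880, 1720, 1.08×10⁴) N/C.
F = q(E + v×B) = (4.806×10⁻¹⁹ C)·(-3880, 1720, 1.08×10⁴) = (-1.86×10⁻¹⁵, 8.29×10⁻¹⁶, 5.17×10⁻¹⁵) N.
|F| = 5.56×10⁻¹⁵ N.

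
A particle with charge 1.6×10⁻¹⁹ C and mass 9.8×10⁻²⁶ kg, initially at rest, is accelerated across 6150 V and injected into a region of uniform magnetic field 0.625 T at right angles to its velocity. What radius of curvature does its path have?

Acceleration: |q|V = ½mv² ⇒ v = √(2|q|V/m) = √(2·1.6×10⁻¹⁹·6150/9.8×10⁻²⁶) ≈ 1.417×10⁵ m/s.
In the field: r = mv/(|q|B) = (9.8×10⁻²⁶)(1.417×10⁵)/((1.6×10⁻¹⁹)(0.625)) ≈ 0.139 m.

r ≈ 0.139 m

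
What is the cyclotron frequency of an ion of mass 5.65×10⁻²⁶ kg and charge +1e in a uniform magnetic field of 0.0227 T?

f = |q|B/(2πm).
f = (1.602×10⁻¹⁹)(0.0227)/(2π·5.65×10⁻²⁶) ≈ 1.02×10⁴ Hz.

f ≈ 1.02×10⁴ Hz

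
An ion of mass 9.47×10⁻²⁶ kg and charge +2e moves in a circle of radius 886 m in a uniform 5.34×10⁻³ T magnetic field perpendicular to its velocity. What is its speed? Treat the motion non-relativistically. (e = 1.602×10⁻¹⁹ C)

From |q|vB = mv²/r, v = |q|Br/m.
v = (3.204×10⁻¹⁹)(5.34×10⁻³)(886)/9.47×10⁻²⁶ ≈ 1.60×10⁷ m/s.

v ≈ 1.60×10⁷ m/s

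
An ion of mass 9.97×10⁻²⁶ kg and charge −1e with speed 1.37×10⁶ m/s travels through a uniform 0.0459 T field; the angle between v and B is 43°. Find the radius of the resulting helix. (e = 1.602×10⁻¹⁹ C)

v⊥ = v sinθ = 1.37×10⁶·sin43° ≈ 9.343×10⁵ m/s.
r = m v⊥/(|q|B) = (9.97×10⁻²⁶)(9.343×10⁵)/((1.602×10⁻¹⁹)(0.0459)) ≈ 12.7 m.

r ≈ 12.7 m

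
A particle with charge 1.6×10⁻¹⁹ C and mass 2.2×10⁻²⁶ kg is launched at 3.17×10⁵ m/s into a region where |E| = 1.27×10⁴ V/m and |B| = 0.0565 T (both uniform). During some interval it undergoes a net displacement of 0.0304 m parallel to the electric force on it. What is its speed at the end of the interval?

B does no work; ΔKE = |q|E d.
½mv_f² = ½mv₀² + |q|Ed = ½(2.2×10⁻²⁶)(3.17×10⁵)² + (1.6×10⁻¹⁹)(1.27×10⁴)(0.0304) ≈ 1.105×10⁻¹⁵ J + 6.177×10⁻¹⁷ J ≈ 1.167×10⁻¹⁵ J.
v_f = √(2·1.167×10⁻¹⁵/2.2×10⁻²⁶) ≈ 3.26×10⁵ m/s.

v_f ≈ 3.26×10⁵ m/s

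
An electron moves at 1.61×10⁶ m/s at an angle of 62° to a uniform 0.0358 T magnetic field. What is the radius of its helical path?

r ≈ 2.26×10⁻⁴ m

v⊥ = v sinθ = 1.61×10⁶·sin62° ≈ 1.422×10⁶ m/s.
r = m v⊥/(|q|B) = (9.109×10⁻³¹)(1.422×10⁶)/((1.602×10⁻¹⁹)(0.0358)) ≈ 2.26×10⁻⁴ m.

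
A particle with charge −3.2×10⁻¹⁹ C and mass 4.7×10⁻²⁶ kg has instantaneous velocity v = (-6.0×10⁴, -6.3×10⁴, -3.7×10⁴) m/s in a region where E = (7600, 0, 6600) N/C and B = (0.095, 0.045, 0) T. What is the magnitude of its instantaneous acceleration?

v×B = (1660, -3520, 3280) N/C.
E + v×B = (9260, -3520, 9880) N/C.
F = q(E + v×B) = (−3.2×10⁻¹⁹ C)·(9260, -3520, 9880) = (-2.96×10⁻¹⁵, 1.12×10⁻¹⁵, -3.16×10⁻¹⁵) N.
|a| = |F|/m = 4.479×10⁻¹⁵/4.7×10⁻²⁶ ≈ 9.53×10¹⁰ m/s².

|a| ≈ 9.53×10¹⁰ m/s²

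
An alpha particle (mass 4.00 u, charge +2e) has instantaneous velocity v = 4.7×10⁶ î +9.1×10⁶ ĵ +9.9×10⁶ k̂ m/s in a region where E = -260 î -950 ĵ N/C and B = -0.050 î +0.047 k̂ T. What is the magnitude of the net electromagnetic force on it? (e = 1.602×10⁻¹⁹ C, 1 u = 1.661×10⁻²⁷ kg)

v×B = (4.28×10⁵, -7.16×10⁵, 4.55×10⁵) N/C.
E + v×B = (4.27×10⁵, -7.17×10⁵, 4.55×10⁵) N/C.
F = q(E + v×B) = (3.204×10⁻¹⁹ C)·(4.27×10⁵, -7.17×10⁵, 4.55×10⁵) = (1.37×10⁻¹³, -2.30×10⁻¹³, 1.46×10⁻¹³) N.
|F| = 3.05×10⁻¹³ N.

|F| ≈ 3.05×10⁻¹³ N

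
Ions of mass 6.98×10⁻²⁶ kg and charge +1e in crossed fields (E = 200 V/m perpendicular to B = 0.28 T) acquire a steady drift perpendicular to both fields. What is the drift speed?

The E×B drift speed is v_d = E/B.
v_d = 200/0.28 = 710 m/s.

v_d ≈ 710 m/s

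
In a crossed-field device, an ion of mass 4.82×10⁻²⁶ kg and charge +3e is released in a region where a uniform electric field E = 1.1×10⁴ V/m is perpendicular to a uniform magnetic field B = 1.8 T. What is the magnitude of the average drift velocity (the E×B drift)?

v_d ≈ 6100 m/s

The steady drift has the magnetic force balancing the electric force, so v_d = E/B.
v_d = 1.1×10⁴/1.8 = 6100 m/s.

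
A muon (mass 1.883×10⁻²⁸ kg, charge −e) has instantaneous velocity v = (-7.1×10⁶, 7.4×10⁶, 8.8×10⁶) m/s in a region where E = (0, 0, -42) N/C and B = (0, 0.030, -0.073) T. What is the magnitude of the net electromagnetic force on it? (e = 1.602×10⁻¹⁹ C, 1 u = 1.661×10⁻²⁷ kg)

v×B = (-8.04×10⁵, -5.18×10⁵, -2.13×10⁵) N/C.
E + v×B = (-8.04×10⁵, -5.18×10⁵, -2.13×10⁵) N/C.
F = q(E + v×B) = (−1.602×10⁻¹⁹ C)·(-8.04×10⁵, -5.18×10⁵, -2.13×10⁵) = (1.29×10⁻¹³, 8.30×10⁻¹⁴, 3.41×10⁻¹⁴) N.
|F| = 1.57×10⁻¹³ N.

|F| ≈ 1.57×10⁻¹³ N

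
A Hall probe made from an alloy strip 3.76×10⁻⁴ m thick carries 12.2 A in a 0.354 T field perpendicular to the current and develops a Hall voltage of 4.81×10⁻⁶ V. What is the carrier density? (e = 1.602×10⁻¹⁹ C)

n ≈ 1.49×10²⁸ m⁻³

From V_H = IB/(n e t), n = IB/(V_H e t).
n = (12.2)(0.354)/((4.81×10⁻⁶)(1.602×10⁻¹⁹)(3.76×10⁻⁴)) ≈ 1.49×10²⁸ m⁻³.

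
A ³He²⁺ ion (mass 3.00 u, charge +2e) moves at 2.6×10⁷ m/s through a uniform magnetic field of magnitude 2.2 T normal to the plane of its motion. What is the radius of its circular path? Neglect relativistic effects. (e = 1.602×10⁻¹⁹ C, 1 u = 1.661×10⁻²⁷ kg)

r ≈ 0.18 m

The magnetic force provides the centripetal force: |q|vB = mv²/r.
r = mv/(|q|B) = (4.983×10⁻²⁷)(2.6×10⁷)/((3.204×10⁻¹⁹)(2.2)) ≈ 0.18 m.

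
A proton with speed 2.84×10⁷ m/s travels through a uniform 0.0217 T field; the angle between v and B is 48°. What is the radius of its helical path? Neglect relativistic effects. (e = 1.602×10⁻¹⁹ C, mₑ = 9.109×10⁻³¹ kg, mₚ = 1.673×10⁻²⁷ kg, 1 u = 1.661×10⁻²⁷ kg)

r ≈ 10.2 m

v⊥ = v sinθ = 2.84×10⁷·sin48° ≈ 2.111×10⁷ m/s.
r = m v⊥/(|q|B) = (1.673×10⁻²⁷)(2.111×10⁷)/((1.602×10⁻¹⁹)(0.0217)) ≈ 10.2 m.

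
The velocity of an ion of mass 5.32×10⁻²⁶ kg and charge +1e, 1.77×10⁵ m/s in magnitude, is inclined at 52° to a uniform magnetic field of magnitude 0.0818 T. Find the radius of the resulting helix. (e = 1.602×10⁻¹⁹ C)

r ≈ 0.566 m

v⊥ = v sinθ = 1.77×10⁵·sin52° ≈ 1.395×10⁵ m/s.
r = m v⊥/(|q|B) = (5.32×10⁻²⁶)(1.395×10⁵)/((1.602×10⁻¹⁹)(0.0818)) ≈ 0.566 m.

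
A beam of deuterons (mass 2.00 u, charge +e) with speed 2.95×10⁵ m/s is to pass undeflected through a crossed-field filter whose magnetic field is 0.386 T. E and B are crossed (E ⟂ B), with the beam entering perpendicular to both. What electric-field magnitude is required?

E = 1.14×10⁵ V/m

For straight-line motion qE = qvB, so E = vB.
E = 2.95×10⁵ × 0.386 = 1.14×10⁵ V/m.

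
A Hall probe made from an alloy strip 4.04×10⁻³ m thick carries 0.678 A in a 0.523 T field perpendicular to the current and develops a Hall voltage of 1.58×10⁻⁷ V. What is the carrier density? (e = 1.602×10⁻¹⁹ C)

n ≈ 3.47×10²⁷ m⁻³

From V_H = IB/(n e t), n = IB/(V_H e t).
n = (0.678)(0.523)/((1.58×10⁻⁷)(1.602×10⁻¹⁹)(4.04×10⁻³)) ≈ 3.47×10²⁷ m⁻³.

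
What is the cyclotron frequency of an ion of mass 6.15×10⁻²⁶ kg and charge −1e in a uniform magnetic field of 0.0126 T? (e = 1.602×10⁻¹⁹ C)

f = |q|B/(2πm).
f = (1.602×10⁻¹⁹)(0.0126)/(2π·6.15×10⁻²⁶) ≈ 5220 Hz.

f ≈ 5220 Hz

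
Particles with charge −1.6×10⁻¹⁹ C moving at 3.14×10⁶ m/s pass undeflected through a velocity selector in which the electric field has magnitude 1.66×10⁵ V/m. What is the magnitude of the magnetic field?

B = 0.0529 T

Balance of forces in the selector: qE = qvB ⇒ B = E/v.
B = 1.66×10⁵/3.14×10⁶ = 0.0529 T.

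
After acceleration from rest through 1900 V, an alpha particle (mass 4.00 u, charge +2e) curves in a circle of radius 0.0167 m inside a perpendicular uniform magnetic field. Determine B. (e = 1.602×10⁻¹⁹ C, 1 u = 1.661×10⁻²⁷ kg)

v = √(2|q|V/m) = √(2·3.204×10⁻¹⁹·1900/6.644×10⁻²⁷) ≈ 4.281×10⁵ m/s.
B = mv/(|q|r) = (6.644×10⁻²⁷)(4.281×10⁵)/((3.204×10⁻¹⁹)(0.0167)) ≈ 0.532 T.

B ≈ 0.532 T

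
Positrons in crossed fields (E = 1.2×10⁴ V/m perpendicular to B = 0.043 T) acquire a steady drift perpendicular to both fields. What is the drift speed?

v_d ≈ 2.8×10⁵ m/s

The E×B drift speed is v_d = E/B.
v_d = 1.2×10⁴/0.043 = 2.8×10⁵ m/s.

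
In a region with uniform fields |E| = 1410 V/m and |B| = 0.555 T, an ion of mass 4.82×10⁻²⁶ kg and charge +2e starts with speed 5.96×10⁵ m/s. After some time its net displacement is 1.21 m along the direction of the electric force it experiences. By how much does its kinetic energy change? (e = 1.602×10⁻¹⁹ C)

ΔKE ≈ 5.47×10⁻¹⁶ J

The magnetic force is always ⟂ v and does no work; only the electric force changes KE.
ΔKE = F_E · d = |q|E d = (3.204×10⁻¹⁹)(1410)(1.21) ≈ 5.47×10⁻¹⁶ J.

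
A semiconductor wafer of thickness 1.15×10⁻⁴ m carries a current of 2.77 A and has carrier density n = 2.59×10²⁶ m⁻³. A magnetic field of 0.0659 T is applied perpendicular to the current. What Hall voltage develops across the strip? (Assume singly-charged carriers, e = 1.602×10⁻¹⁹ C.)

V_H ≈ 3.83×10⁻⁵ V

V_H = IB/(n e t).
V_H = (2.77)(0.0659)/((2.59×10²⁶)(1.602×10⁻¹⁹)(1.15×10⁻⁴)) ≈ 3.83×10⁻⁵ V.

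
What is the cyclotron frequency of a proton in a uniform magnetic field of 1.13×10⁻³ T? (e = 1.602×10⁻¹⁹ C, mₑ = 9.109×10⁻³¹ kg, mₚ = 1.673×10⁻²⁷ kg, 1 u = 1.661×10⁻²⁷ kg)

f = |q|B/(2πm).
f = (1.602×10⁻¹⁹)(1.13×10⁻³)/(2π·1.673×10⁻²⁷) ≈ 1.72×10⁴ Hz.

f ≈ 1.72×10⁴ Hz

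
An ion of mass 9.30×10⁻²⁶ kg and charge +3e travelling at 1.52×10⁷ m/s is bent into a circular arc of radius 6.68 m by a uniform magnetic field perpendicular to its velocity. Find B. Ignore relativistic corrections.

From |q|vB = mv²/r, B = mv/(|q|r).
B = (9.30×10⁻²⁶)(1.52×10⁷)/((4.806×10⁻¹⁹)(6.68)) ≈ 0.440 T.

B ≈ 0.440 T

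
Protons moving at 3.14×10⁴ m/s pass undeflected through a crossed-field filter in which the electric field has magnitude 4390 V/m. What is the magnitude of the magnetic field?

Balance of forces in the selector: qE = qvB ⇒ B = E/v.
B = 4390/3.14×10⁴ = 0.140 T.

B = 0.140 T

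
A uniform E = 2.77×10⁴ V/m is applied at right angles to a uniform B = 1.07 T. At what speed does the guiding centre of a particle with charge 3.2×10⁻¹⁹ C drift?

v_d ≈ 2.59×10⁴ m/s

The steady drift has the magnetic force balancing the electric force, so v_d = E/B.
v_d = 2.77×10⁴/1.07 = 2.59×10⁴ m/s.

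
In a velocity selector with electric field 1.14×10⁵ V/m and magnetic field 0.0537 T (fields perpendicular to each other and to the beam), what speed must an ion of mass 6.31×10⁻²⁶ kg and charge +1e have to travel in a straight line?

v = 2.12×10⁶ m/s

Straight-line motion ⇒ electric and magnetic forces cancel, so E = vB.
v = E/B = 1.14×10⁵/0.0537 = 2.12×10⁶ m/s.
The result is independent of the particle's charge and mass.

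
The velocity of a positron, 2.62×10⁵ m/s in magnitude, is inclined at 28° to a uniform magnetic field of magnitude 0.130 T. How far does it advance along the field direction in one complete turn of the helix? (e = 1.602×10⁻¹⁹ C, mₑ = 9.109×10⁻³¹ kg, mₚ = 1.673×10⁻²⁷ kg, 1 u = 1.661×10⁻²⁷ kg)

p ≈ 6.36×10⁻⁵ m

v∥ = v cosθ = 2.62×10⁵·cos28° ≈ 2.313×10⁵ m/s.
T = 2πm/(|q|B) = 2π(9.109×10⁻³¹)/((1.602×10⁻¹⁹)(0.130)) ≈ 2.748×10⁻¹⁰ s.
pitch = v∥ T = (2.313×10⁵)(2.748×10⁻¹⁰) ≈ 6.36×10⁻⁵ m.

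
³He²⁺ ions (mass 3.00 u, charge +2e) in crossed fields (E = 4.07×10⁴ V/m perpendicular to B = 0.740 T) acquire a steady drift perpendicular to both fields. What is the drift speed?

v_d ≈ 5.50×10⁴ m/s

The steady drift has the magnetic force balancing the electric force, so v_d = E/B.
v_d = 4.07×10⁴/0.740 = 5.50×10⁴ m/s.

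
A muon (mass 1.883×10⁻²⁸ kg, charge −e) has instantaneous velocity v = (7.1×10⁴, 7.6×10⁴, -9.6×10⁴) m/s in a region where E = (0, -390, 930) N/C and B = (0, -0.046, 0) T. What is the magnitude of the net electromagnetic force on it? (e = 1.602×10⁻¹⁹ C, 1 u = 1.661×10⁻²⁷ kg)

v×B = (-4420, 0, -3270) N/C.
E + v×B = (-4420, -390, -2340) N/C.
F = q(E + v×B) = (−1.602×10⁻¹⁹ C)·(-4420, -390, -2340) = (7.07×10⁻¹⁶, 6.25×10⁻¹⁷, 3.74×10⁻¹⁶) N.
|F| = 8.03×10⁻¹⁶ N.

|F| ≈ 8.03×10⁻¹⁶ N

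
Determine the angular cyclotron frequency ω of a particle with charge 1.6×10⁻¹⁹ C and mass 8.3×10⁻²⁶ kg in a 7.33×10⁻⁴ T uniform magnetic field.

ω = |q|B/m.
ω = (1.6×10⁻¹⁹)(7.33×10⁻⁴)/8.3×10⁻²⁶ ≈ 1410 rad/s.

ω ≈ 1410 rad/s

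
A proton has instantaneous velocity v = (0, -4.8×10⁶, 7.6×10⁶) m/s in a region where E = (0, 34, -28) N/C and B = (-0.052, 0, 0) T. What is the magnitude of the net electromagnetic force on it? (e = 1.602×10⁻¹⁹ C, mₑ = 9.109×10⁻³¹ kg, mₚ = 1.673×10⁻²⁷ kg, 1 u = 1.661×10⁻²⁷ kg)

v×B = (0, -3.95×10⁵, -2.50×10⁵) N/C.
E + v×B = (0, -3.95×10⁵, -2.50×10⁵) N/C.
F = q(E + v×B) = (1.602×10⁻¹⁹ C)·(0, -3.95×10⁵, -2.50×10⁵) = (0, -6.33×10⁻¹⁴, -4.00×10⁻¹⁴) N.
|F| = 7.49×10⁻¹⁴ N.

|F| ≈ 7.49×10⁻¹⁴ N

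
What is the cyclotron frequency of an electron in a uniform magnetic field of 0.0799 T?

f = |q|B/(2πm).
f = (1.602×10⁻¹⁹)(0.0799)/(2π·9.109×10⁻³¹) ≈ 2.24×10⁹ Hz.

f ≈ 2.24×10⁹ Hz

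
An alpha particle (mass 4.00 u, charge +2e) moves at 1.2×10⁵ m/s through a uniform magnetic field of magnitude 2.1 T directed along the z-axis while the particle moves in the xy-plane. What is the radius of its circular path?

r ≈ 1.2×10⁻³ m

The magnetic force provides the centripetal force: |q|vB = mv²/r.
r = mv/(|q|B) = (6.644×10⁻²⁷)(1.2×10⁵)/((3.204×10⁻¹⁹)(2.1)) ≈ 1.2×10⁻³ m.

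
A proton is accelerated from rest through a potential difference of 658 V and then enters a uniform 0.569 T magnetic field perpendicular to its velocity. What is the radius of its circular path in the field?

Acceleration: |q|V = ½mv² ⇒ v = √(2|q|V/m) = √(2·1.602×10⁻¹⁹·658/1.673×10⁻²⁷) ≈ 3.550×10⁵ m/s.
In the field: r = mv/(|q|B) = (1.673×10⁻²⁷)(3.550×10⁵)/((1.602×10⁻¹⁹)(0.569)) ≈ 6.52×10⁻³ m.

r ≈ 6.52×10⁻³ m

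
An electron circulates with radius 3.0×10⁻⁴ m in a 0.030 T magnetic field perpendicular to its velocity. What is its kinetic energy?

v = |q|Br/m, then KE = ½mv² = (qBr)²/(2m).
v = (1.602×10⁻¹⁹)(0.030)(3.0×10⁻⁴)/9.109×10⁻³¹ ≈ 1.583×10⁶ m/s.
KE = ½(9.109×10⁻³¹)(1.583×10⁶)² ≈ 1.1×10⁻¹⁸ J = 7.1 eV.

KE ≈ 7.1 eV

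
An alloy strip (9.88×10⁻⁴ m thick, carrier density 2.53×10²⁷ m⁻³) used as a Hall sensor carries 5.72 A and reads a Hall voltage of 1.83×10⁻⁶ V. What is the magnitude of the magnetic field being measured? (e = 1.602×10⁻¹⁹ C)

From V_H = IB/(n e t), B = V_H n e t / I.
B = (1.83×10⁻⁶)(2.53×10²⁷)(1.602×10⁻¹⁹)(9.88×10⁻⁴)/5.72 ≈ 0.128 T.

B ≈ 0.128 T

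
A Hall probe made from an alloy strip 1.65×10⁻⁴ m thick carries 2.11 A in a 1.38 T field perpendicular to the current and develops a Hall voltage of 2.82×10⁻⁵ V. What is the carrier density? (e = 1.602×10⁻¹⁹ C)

n ≈ 3.91×10²⁷ m⁻³

From V_H = IB/(n e t), n = IB/(V_H e t).
n = (2.11)(1.38)/((2.82×10⁻⁵)(1.602×10⁻¹⁹)(1.65×10⁻⁴)) ≈ 3.91×10²⁷ m⁻³.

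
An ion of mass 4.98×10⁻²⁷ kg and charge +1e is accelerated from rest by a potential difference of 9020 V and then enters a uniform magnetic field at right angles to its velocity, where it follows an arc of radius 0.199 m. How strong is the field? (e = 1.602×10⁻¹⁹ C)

B ≈ 0.119 T

v = √(2|q|V/m) = √(2·1.602×10⁻¹⁹·9020/4.98×10⁻²⁷) ≈ 7.618×10⁵ m/s.
B = mv/(|q|r) = (4.98×10⁻²⁷)(7.618×10⁵)/((1.602×10⁻¹⁹)(0.199)) ≈ 0.119 T.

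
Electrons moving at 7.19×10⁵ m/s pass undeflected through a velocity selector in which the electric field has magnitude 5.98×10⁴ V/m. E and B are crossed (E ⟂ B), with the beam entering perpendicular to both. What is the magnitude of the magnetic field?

B = 0.0832 T

Balance of forces in the selector: qE = qvB ⇒ B = E/v.
B = 5.98×10⁴/7.19×10⁵ = 0.0832 T.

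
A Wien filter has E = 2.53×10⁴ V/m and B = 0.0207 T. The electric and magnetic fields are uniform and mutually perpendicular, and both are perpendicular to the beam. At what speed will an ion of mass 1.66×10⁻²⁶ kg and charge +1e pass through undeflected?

Zero net Lorentz force requires |qE| = |q v×B|, i.e. E = vB.
v = E/B = 2.53×10⁴/0.0207 = 1.22×10⁶ m/s.
The result is independent of the particle's charge and mass.

v = 1.22×10⁶ m/s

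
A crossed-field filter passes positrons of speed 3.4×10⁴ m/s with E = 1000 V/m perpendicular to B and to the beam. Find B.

Balance of forces in the selector: qE = qvB ⇒ B = E/v.
B = 1000/3.4×10⁴ = 0.029 T.

B = 0.029 T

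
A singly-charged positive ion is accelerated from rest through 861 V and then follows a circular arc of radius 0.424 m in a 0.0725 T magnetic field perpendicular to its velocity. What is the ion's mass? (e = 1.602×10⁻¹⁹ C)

Combine |q|V = ½mv² and r = mv/(|q|B): eliminate v to get m = qB²r²/(2V).
m = (1.602×10⁻¹⁹)(0.0725)²(0.424)²/(2·861) ≈ 8.79×10⁻²⁶ kg.

m ≈ 8.79×10⁻²⁶ kg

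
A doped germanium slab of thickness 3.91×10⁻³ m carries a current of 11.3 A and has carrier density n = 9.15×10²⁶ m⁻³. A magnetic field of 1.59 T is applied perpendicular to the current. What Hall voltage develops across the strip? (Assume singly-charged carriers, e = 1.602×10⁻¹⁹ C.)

V_H = IB/(n e t).
V_H = (11.3)(1.59)/((9.15×10²⁶)(1.602×10⁻¹⁹)(3.91×10⁻³)) ≈ 3.13×10⁻⁵ V.

V_H ≈ 3.13×10⁻⁵ V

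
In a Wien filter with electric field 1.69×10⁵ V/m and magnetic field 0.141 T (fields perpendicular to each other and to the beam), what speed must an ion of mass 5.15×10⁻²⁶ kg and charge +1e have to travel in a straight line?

Zero net Lorentz force requires |qE| = |q v×B|, i.e. E = vB.
v = E/B = 1.69×10⁵/0.141 = 1.20×10⁶ m/s.

v = 1.20×10⁶ m/s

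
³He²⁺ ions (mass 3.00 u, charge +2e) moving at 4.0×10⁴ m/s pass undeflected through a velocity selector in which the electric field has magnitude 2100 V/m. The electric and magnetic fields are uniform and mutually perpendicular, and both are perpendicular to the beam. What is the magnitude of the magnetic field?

Balance of forces in the selector: qE = qvB ⇒ B = E/v.
B = 2100/4.0×10⁴ = 0.052 T.

B = 0.052 T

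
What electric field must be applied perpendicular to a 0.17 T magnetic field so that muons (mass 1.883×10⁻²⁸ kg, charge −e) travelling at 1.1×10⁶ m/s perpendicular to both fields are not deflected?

For straight-line motion qE = qvB, so E = vB.
E = 1.1×10⁶ × 0.17 = 1.9×10⁵ V/m.

E = 1.9×10⁵ V/m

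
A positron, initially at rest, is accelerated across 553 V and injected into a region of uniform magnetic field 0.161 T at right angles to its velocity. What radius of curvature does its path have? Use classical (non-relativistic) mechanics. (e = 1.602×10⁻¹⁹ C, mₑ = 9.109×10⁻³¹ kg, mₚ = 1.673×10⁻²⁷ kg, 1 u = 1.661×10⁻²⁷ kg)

Acceleration: |q|V = ½mv² ⇒ v = √(2|q|V/m) = √(2·1.602×10⁻¹⁹·553/9.109×10⁻³¹) ≈ 1.395×10⁷ m/s.
In the field: r = mv/(|q|B) = (9.109×10⁻³¹)(1.395×10⁷)/((1.602×10⁻¹⁹)(0.161)) ≈ 4.93×10⁻⁴ m.

r ≈ 4.93×10⁻⁴ m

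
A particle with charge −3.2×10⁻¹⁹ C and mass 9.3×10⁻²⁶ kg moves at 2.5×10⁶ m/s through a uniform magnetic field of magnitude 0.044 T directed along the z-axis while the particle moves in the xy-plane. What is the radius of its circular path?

r ≈ 17 m

The magnetic force provides the centripetal force: |q|vB = mv²/r.
r = mv/(|q|B) = (9.3×10⁻²⁶)(2.5×10⁶)/((3.2×10⁻¹⁹)(0.044)) ≈ 17 m.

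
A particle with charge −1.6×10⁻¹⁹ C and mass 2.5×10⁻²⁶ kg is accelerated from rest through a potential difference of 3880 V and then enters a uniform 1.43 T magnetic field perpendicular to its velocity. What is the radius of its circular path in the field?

Acceleration: |q|V = ½mv² ⇒ v = √(2|q|V/m) = √(2·1.6×10⁻¹⁹·3880/2.5×10⁻²⁶) ≈ 2.229×10⁵ m/s.
In the field: r = mv/(|q|B) = (2.5×10⁻²⁶)(2.229×10⁵)/((1.6×10⁻¹⁹)(1.43)) ≈ 0.0244 m.

r ≈ 0.0244 m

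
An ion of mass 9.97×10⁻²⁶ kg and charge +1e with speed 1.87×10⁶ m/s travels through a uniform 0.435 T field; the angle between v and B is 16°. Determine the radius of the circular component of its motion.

r ≈ 0.737 m

v⊥ = v sinθ = 1.87×10⁶·sin16° ≈ 5.154×10⁵ m/s.
r = m v⊥/(|q|B) = (9.97×10⁻²⁶)(5.154×10⁵)/((1.602×10⁻¹⁹)(0.435)) ≈ 0.737 m.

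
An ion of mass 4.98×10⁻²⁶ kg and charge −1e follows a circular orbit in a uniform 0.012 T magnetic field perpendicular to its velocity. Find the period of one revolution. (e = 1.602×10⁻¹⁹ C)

The cyclotron period depends only on m, q, B: T = 2πm/(|q|B).
T = 2π(4.98×10⁻²⁶)/((1.602×10⁻¹⁹)(0.012)) ≈ 1.6×10⁻⁴ s.

T ≈ 1.6×10⁻⁴ s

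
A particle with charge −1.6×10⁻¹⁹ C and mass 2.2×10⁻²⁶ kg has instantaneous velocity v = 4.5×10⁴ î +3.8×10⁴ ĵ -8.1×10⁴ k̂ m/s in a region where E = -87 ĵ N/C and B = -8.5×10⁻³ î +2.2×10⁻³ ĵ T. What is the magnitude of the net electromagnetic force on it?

|F| ≈ 1.21×10⁻¹⁶ N

v×B = (178, 688, 422) N/C.
E + v×B = (178, 602, 422) N/C.
F = q(E + v×B) = (−1.6×10⁻¹⁹ C)·(178, 602, 422) = (-2.85×10⁻¹⁷, -9.62×10⁻¹⁷, -6.75×10⁻¹⁷) N.
|F| = 1.21×10⁻¹⁶ N.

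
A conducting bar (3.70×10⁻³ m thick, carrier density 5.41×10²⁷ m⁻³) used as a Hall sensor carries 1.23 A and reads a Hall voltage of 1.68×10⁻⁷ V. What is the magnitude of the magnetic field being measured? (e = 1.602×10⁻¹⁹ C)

B ≈ 0.438 T

From V_H = IB/(n e t), B = V_H n e t / I.
B = (1.68×10⁻⁷)(5.41×10²⁷)(1.602×10⁻¹⁹)(3.70×10⁻³)/1.23 ≈ 0.438 T.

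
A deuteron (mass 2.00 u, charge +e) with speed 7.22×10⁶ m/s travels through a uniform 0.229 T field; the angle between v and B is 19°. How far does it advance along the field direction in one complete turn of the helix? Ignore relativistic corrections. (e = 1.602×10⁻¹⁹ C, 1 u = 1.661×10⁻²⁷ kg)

v∥ = v cosθ = 7.22×10⁶·cos19° ≈ 6.827×10⁶ m/s.
T = 2πm/(|q|B) = 2π(3.322×10⁻²⁷)/((1.602×10⁻¹⁹)(0.229)) ≈ 5.690×10⁻⁷ s.
pitch = v∥ T = (6.827×10⁶)(5.690×10⁻⁷) ≈ 3.88 m.

p ≈ 3.88 m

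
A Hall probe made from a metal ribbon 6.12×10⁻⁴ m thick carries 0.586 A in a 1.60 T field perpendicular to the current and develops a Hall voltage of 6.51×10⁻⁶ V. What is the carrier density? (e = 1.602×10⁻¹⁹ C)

n ≈ 1.47×10²⁷ m⁻³

From V_H = IB/(n e t), n = IB/(V_H e t).
n = (0.586)(1.60)/((6.51×10⁻⁶)(1.602×10⁻¹⁹)(6.12×10⁻⁴)) ≈ 1.47×10²⁷ m⁻³.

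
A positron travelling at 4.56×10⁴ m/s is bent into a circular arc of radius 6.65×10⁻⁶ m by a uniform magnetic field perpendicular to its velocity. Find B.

From |q|vB = mv²/r, B = mv/(|q|r).
B = (9.109×10⁻³¹)(4.56×10⁴)/((1.602×10⁻¹⁹)(6.65×10⁻⁶)) ≈ 0.0390 T.

B ≈ 0.0390 T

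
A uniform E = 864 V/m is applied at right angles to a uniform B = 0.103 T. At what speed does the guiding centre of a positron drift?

v_d ≈ 8390 m/s

The steady drift has the magnetic force balancing the electric force, so v_d = E/B.
v_d = 864/0.103 = 8390 m/s.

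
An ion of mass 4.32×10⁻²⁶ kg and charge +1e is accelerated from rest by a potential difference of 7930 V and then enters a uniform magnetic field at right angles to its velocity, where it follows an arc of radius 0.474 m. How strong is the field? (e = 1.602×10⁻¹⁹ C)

v = √(2|q|V/m) = √(2·1.602×10⁻¹⁹·7930/4.32×10⁻²⁶) ≈ 2.425×10⁵ m/s.
B = mv/(|q|r) = (4.32×10⁻²⁶)(2.425×10⁵)/((1.602×10⁻¹⁹)(0.474)) ≈ 0.138 T.

B ≈ 0.138 T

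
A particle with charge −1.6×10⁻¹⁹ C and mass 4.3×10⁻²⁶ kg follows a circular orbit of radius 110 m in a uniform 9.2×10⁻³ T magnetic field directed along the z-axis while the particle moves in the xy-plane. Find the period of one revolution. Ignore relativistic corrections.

T ≈ 1.8×10⁻⁴ s

The cyclotron period depends only on m, q, B: T = 2πm/(|q|B).
T = 2π(4.3×10⁻²⁶)/((1.6×10⁻¹⁹)(9.2×10⁻³)) ≈ 1.8×10⁻⁴ s.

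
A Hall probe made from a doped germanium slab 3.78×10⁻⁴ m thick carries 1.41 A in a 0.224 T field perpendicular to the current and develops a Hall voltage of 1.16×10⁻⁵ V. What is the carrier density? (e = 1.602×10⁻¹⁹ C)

n ≈ 4.50×10²⁶ m⁻³

From V_H = IB/(n e t), n = IB/(V_H e t).
n = (1.41)(0.224)/((1.16×10⁻⁵)(1.602×10⁻¹⁹)(3.78×10⁻⁴)) ≈ 4.50×10²⁶ m⁻³.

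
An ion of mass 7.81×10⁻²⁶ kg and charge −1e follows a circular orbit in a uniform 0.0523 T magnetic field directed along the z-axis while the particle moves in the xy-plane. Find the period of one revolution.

The cyclotron period depends only on m, q, B: T = 2πm/(|q|B).
T = 2π(7.81×10⁻²⁶)/((1.602×10⁻¹⁹)(0.0523)) ≈ 5.86×10⁻⁵ s.

T ≈ 5.86×10⁻⁵ s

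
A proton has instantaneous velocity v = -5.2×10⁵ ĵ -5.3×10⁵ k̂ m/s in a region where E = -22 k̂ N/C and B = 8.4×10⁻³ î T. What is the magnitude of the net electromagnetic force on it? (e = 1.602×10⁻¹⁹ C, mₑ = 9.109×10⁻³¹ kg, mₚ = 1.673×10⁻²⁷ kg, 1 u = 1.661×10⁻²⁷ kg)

|F| ≈ 9.97×10⁻¹⁶ N

v×B = (0, -4450, 4370) N/C.
E + v×B = (0, -4450, 4350) N/C.
F = q(E + v×B) = (1.602×10⁻¹⁹ C)·(0, -4450, 4350) = (0, -7.13×10⁻¹⁶, 6.96×10⁻¹⁶) N.
|F| = 9.97×10⁻¹⁶ N.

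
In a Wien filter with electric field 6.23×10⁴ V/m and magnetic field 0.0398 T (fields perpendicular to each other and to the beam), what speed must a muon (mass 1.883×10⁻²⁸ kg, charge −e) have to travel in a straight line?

Straight-line motion ⇒ electric and magnetic forces cancel, so E = vB.
v = E/B = 6.23×10⁴/0.0398 = 1.57×10⁶ m/s.

v = 1.57×10⁶ m/s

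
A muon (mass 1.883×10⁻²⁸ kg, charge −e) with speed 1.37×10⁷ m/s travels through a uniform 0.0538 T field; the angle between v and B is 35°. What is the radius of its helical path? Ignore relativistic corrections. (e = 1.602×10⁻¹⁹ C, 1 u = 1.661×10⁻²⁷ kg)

r ≈ 0.172 m

v⊥ = v sinθ = 1.37×10⁷·sin35° ≈ 7.858×10⁶ m/s.
r = m v⊥/(|q|B) = (1.883×10⁻²⁸)(7.858×10⁶)/((1.602×10⁻¹⁹)(0.0538)) ≈ 0.172 m.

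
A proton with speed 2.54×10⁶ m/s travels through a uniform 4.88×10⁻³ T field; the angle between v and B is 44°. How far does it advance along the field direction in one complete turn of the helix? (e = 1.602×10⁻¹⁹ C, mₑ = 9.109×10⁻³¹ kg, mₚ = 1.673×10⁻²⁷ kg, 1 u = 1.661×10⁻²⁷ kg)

p ≈ 24.6 m

v∥ = v cosθ = 2.54×10⁶·cos44° ≈ 1.827×10⁶ m/s.
T = 2πm/(|q|B) = 2π(1.673×10⁻²⁷)/((1.602×10⁻¹⁹)(4.88×10⁻³)) ≈ 1.345×10⁻⁵ s.
pitch = v∥ T = (1.827×10⁶)(1.345×10⁻⁵) ≈ 24.6 m.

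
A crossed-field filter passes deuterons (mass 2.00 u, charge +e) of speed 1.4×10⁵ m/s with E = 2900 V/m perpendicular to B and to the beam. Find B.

Balance of forces in the selector: qE = qvB ⇒ B = E/v.
B = 2900/1.4×10⁵ = 0.021 T.

B = 0.021 T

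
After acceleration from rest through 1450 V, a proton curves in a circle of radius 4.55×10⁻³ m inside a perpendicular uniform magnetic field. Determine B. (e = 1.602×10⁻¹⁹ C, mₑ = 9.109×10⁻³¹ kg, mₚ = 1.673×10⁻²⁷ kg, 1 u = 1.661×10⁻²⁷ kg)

B ≈ 1.21 T

v = √(2|q|V/m) = √(2·1.602×10⁻¹⁹·1450/1.673×10⁻²⁷) ≈ 5.270×10⁵ m/s.
B = mv/(|q|r) = (1.673×10⁻²⁷)(5.270×10⁵)/((1.602×10⁻¹⁹)(4.55×10⁻³)) ≈ 1.21 T.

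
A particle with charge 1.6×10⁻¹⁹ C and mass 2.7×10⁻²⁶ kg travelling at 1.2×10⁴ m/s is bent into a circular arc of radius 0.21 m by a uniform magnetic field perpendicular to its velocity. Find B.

From |q|vB = mv²/r, B = mv/(|q|r).
B = (2.7×10⁻²⁶)(1.2×10⁴)/((1.6×10⁻¹⁹)(0.21)) ≈ 9.6×10⁻³ T.

B ≈ 9.6×10⁻³ T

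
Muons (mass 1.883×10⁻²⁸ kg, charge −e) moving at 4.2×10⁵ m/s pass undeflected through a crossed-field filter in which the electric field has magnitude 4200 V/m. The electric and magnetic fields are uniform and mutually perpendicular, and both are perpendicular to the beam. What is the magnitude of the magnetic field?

Balance of forces in the selector: qE = qvB ⇒ B = E/v.
B = 4200/4.2×10⁵ = 0.010 T.

B = 0.010 T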